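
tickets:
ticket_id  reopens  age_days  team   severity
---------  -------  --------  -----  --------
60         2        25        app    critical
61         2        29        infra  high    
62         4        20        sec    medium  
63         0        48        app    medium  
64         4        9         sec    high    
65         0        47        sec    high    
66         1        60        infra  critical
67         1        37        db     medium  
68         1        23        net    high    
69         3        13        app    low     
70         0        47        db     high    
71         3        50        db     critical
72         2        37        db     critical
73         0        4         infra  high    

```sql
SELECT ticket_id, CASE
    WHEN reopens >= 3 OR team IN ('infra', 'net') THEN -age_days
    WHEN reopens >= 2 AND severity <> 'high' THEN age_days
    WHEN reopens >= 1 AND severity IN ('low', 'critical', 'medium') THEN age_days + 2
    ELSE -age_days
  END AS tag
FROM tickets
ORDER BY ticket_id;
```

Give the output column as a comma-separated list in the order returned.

25, -29, -20, -48, -9, -47, -60, 39, -23, -13, -47, -50, 37, -4

ticket_id=60: reopens >= 2 AND severity <> 'high' → 25
ticket_id=61: reopens >= 3 OR team IN ('infra', 'net') → -29
ticket_id=62: reopens >= 3 OR team IN ('infra', 'net') → -20
ticket_id=63: ELSE → -48
ticket_id=64: reopens >= 3 OR team IN ('infra', 'net') → -9
ticket_id=65: ELSE → -47
ticket_id=66: reopens >= 3 OR team IN ('infra', 'net') → -60
ticket_id=67: reopens >= 1 AND severity IN ('low', 'critical', 'medium') → 39
ticket_id=68: reopens >= 3 OR team IN ('infra', 'net') → -23
ticket_id=69: reopens >= 3 OR team IN ('infra', 'net') → -13
ticket_id=70: ELSE → -47
ticket_id=71: reopens >= 3 OR team IN ('infra', 'net') → -50
ticket_id=72: reopens >= 2 AND severity <> 'high' → 37
ticket_id=73: reopens >= 3 OR team IN ('infra', 'net') → -4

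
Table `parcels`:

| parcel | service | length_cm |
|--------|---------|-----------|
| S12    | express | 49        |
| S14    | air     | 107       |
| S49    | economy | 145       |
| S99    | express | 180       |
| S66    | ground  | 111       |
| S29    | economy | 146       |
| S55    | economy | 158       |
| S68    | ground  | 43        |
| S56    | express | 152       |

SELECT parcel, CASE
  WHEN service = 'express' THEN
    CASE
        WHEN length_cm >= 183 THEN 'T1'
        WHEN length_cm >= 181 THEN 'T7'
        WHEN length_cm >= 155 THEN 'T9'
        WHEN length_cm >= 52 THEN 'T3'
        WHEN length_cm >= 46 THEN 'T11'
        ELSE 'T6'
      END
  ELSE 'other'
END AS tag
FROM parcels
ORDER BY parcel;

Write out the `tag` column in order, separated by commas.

T11, other, other, other, other, T3, other, other, T9

parcel=S12: service='express' → inner[length_cm >= 46] → T11
parcel=S14: service='air' → outer ELSE → other
parcel=S29: service='economy' → outer ELSE → other
parcel=S49: service='economy' → outer ELSE → other
parcel=S55: service='economy' → outer ELSE → other
parcel=S56: service='express' → inner[length_cm >= 52] → T3
parcel=S66: service='ground' → outer ELSE → other
parcel=S68: service='ground' → outer ELSE → other
parcel=S99: service='express' → inner[length_cm >= 155] → T9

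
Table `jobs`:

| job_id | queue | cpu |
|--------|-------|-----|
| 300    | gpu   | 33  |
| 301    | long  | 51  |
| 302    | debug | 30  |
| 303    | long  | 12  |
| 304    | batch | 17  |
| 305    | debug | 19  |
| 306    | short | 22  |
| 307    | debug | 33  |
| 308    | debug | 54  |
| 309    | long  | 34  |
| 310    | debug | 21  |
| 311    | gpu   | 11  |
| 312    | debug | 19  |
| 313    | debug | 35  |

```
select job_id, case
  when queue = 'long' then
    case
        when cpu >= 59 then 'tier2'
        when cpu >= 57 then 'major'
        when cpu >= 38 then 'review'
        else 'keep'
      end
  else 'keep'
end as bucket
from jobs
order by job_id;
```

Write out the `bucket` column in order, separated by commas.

keep, review, keep, keep, keep, keep, keep, keep, keep, keep, keep, keep, keep, keep

job_id=300: queue='gpu' → outer ELSE → keep
job_id=301: queue='long' → inner[cpu >= 38] → review
job_id=302: queue='debug' → outer ELSE → keep
job_id=303: queue='long' → inner[ELSE] → keep
job_id=304: queue='batch' → outer ELSE → keep
job_id=305: queue='debug' → outer ELSE → keep
job_id=306: queue='short' → outer ELSE → keep
job_id=307: queue='debug' → outer ELSE → keep
job_id=308: queue='debug' → outer ELSE → keep
job_id=309: queue='long' → inner[ELSE] → keep
job_id=310: queue='debug' → outer ELSE → keep
job_id=311: queue='gpu' → outer ELSE → keep
job_id=312: queue='debug' → outer ELSE → keep
job_id=313: queue='debug' → outer ELSE → keep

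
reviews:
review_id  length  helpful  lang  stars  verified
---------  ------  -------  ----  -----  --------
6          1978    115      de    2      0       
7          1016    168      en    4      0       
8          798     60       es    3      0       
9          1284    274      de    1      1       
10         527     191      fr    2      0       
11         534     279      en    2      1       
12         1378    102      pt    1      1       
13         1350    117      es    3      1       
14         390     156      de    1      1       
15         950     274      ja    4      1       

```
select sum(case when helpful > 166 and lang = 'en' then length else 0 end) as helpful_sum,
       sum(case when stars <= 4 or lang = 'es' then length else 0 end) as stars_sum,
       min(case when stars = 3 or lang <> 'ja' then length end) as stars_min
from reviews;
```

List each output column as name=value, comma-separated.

[helpful_sum: helpful > 166 and lang = 'en']
review_id=6: ✗
review_id=7: ✓ → 1016
review_id=8: ✗
review_id=9: ✗
review_id=10: ✗
review_id=11: ✓ → 534
review_id=12: ✗
review_id=13: ✗
review_id=14: ✗
review_id=15: ✗
helpful_sum = 1016 + 534 = 1550
—
[stars_sum: stars <= 4 or lang = 'es']
review_id=6: ✓ → 1978
review_id=7: ✓ → 1016
review_id=8: ✓ → 798
review_id=9: ✓ → 1284
review_id=10: ✓ → 527
review_id=11: ✓ → 534
review_id=12: ✓ → 1378
review_id=13: ✓ → 1350
review_id=14: ✓ → 390
review_id=15: ✓ → 950
stars_sum = 1978 + 1016 + 798 + 1284 + 527 + 534 + 1378 + 1350 + 390 + 950 = 10205
—
[stars_min: stars = 3 or lang <> 'ja']
review_id=6: ✓ → 1978
review_id=7: ✓ → 1016
review_id=8: ✓ → 798
review_id=9: ✓ → 1284
review_id=10: ✓ → 527
review_id=11: ✓ → 534
review_id=12: ✓ → 1378
review_id=13: ✓ → 1350
review_id=14: ✓ → 390
review_id=15: ✗
stars_min = MIN(1978, 1016, 798, 1284, 527, 534, 1378, 1350, 390) = 390

helpful_sum=1550, stars_sum=10205, stars_min=390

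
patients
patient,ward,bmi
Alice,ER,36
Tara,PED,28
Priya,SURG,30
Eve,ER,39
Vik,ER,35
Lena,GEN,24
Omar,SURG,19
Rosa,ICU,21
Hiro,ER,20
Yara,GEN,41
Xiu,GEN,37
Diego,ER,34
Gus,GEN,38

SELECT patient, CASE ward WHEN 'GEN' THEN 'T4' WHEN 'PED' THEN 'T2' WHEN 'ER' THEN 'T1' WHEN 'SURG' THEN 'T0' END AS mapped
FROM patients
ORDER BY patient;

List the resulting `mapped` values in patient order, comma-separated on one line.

T1, T1, T1, T4, T1, T4, T0, T0, NULL, T2, T1, T4, T4

patient=Alice: ward='ER' → T1
patient=Diego: ward='ER' → T1
patient=Eve: ward='ER' → T1
patient=Gus: ward='GEN' → T4
patient=Hiro: ward='ER' → T1
patient=Lena: ward='GEN' → T4
patient=Omar: ward='SURG' → T0
patient=Priya: ward='SURG' → T0
patient=Rosa: (no match → NULL) → NULL
patient=Tara: ward='PED' → T2
patient=Vik: ward='ER' → T1
patient=Xiu: ward='GEN' → T4
patient=Yara: ward='GEN' → T4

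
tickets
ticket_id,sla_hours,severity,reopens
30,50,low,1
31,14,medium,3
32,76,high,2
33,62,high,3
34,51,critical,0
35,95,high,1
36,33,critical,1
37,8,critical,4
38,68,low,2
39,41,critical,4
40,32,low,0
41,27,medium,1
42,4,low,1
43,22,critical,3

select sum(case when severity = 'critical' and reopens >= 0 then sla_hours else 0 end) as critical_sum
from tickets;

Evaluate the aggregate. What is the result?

155

ticket_id=30: ✗
ticket_id=31: ✗
ticket_id=32: ✗
ticket_id=33: ✗
ticket_id=34: ✓ → 51
ticket_id=35: ✗
ticket_id=36: ✓ → 33
ticket_id=37: ✓ → 8
ticket_id=38: ✗
ticket_id=39: ✓ → 41
ticket_id=40: ✗
ticket_id=41: ✗
ticket_id=42: ✗
ticket_id=43: ✓ → 22
critical_sum = 51 + 33 + 8 + 41 + 22 = 155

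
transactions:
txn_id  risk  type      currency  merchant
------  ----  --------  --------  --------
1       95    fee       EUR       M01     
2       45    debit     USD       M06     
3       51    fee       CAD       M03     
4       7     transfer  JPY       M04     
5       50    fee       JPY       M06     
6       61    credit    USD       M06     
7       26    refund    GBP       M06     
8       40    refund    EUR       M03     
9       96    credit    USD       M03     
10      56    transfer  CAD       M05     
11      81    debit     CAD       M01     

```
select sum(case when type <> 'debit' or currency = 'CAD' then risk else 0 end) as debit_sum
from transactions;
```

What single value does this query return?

563

txn_id=1: ✓ → 95
txn_id=2: ✗
txn_id=3: ✓ → 51
txn_id=4: ✓ → 7
txn_id=5: ✓ → 50
txn_id=6: ✓ → 61
txn_id=7: ✓ → 26
txn_id=8: ✓ → 40
txn_id=9: ✓ → 96
txn_id=10: ✓ → 56
txn_id=11: ✓ → 81
debit_sum = 95 + 51 + 7 + 50 + 61 + 26 + 40 + 96 + 56 + 81 = 563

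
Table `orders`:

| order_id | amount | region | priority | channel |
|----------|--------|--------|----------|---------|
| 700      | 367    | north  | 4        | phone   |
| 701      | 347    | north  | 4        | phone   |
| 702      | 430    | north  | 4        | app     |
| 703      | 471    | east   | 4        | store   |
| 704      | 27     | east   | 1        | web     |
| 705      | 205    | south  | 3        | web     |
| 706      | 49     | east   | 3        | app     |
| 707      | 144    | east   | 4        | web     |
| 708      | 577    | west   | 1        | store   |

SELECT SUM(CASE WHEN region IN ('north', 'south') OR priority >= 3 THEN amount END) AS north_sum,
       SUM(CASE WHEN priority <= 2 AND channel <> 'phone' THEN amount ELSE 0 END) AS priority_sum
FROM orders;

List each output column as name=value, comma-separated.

north_sum=2013, priority_sum=604

[north_sum: region IN ('north', 'south') OR priority >= 3]
order_id=700: ✓ → 367
order_id=701: ✓ → 347
order_id=702: ✓ → 430
order_id=703: ✓ → 471
order_id=704: ✗
order_id=705: ✓ → 205
order_id=706: ✓ → 49
order_id=707: ✓ → 144
order_id=708: ✗
north_sum = 367 + 347 + 430 + 471 + 205 + 49 + 144 = 2013
—
[priority_sum: priority <= 2 AND channel <> 'phone']
order_id=700: ✗
order_id=701: ✗
order_id=702: ✗
order_id=703: ✗
order_id=704: ✓ → 27
order_id=705: ✗
order_id=706: ✗
order_id=707: ✗
order_id=708: ✓ → 577
priority_sum = 27 + 577 = 604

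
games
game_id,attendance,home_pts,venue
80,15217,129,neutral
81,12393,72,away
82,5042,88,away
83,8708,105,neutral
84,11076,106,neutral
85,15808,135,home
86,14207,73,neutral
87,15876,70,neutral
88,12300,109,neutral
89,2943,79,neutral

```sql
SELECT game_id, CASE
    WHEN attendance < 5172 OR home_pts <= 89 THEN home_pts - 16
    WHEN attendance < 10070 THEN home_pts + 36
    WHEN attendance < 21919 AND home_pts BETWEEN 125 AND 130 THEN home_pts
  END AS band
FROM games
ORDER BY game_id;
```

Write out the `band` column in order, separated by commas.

129, 56, 72, 141, NULL, NULL, 57, 54, NULL, 63

game_id=80: attendance < 21919 AND home_pts BETWEEN 125 AND 130 → 129
game_id=81: attendance < 5172 OR home_pts <= 89 → 56
game_id=82: attendance < 5172 OR home_pts <= 89 → 72
game_id=83: attendance < 10070 → 141
game_id=84: (no match → NULL) → NULL
game_id=85: (no match → NULL) → NULL
game_id=86: attendance < 5172 OR home_pts <= 89 → 57
game_id=87: attendance < 5172 OR home_pts <= 89 → 54
game_id=88: (no match → NULL) → NULL
game_id=89: attendance < 5172 OR home_pts <= 89 → 63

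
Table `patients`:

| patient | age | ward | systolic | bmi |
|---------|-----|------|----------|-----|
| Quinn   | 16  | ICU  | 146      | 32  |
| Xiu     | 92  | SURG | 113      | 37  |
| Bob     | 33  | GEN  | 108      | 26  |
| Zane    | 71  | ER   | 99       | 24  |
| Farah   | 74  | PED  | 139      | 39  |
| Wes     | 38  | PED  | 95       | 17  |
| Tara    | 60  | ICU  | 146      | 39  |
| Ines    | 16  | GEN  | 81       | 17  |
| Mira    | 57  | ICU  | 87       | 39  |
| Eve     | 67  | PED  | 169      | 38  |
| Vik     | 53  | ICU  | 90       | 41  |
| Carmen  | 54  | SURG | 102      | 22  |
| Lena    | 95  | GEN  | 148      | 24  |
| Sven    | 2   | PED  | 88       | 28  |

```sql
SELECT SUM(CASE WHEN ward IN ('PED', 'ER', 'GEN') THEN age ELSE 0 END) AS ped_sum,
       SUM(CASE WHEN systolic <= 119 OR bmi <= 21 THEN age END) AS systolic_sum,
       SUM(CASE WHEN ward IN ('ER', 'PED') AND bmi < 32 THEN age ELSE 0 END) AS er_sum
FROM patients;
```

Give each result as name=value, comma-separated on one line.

[ped_sum: ward IN ('PED', 'ER', 'GEN')]
patient=Quinn: ✗
patient=Xiu: ✗
patient=Bob: ✓ → 33
patient=Zane: ✓ → 71
patient=Farah: ✓ → 74
patient=Wes: ✓ → 38
patient=Tara: ✗
patient=Ines: ✓ → 16
patient=Mira: ✗
patient=Eve: ✓ → 67
patient=Vik: ✗
patient=Carmen: ✗
patient=Lena: ✓ → 95
patient=Sven: ✓ → 2
ped_sum = 33 + 71 + 74 + 38 + 16 + 67 + 95 + 2 = 396
—
[systolic_sum: systolic <= 119 OR bmi <= 21]
patient=Quinn: ✗
patient=Xiu: ✓ → 92
patient=Bob: ✓ → 33
patient=Zane: ✓ → 71
patient=Farah: ✗
patient=Wes: ✓ → 38
patient=Tara: ✗
patient=Ines: ✓ → 16
patient=Mira: ✓ → 57
patient=Eve: ✗
patient=Vik: ✓ → 53
patient=Carmen: ✓ → 54
patient=Lena: ✗
patient=Sven: ✓ → 2
systolic_sum = 92 + 33 + 71 + 38 + 16 + 57 + 53 + 54 + 2 = 416
—
[er_sum: ward IN ('ER', 'PED') AND bmi < 32]
patient=Quinn: ✗
patient=Xiu: ✗
patient=Bob: ✗
patient=Zane: ✓ → 71
patient=Farah: ✗
patient=Wes: ✓ → 38
patient=Tara: ✗
patient=Ines: ✗
patient=Mira: ✗
patient=Eve: ✗
patient=Vik: ✗
patient=Carmen: ✗
patient=Lena: ✗
patient=Sven: ✓ → 2
er_sum = 71 + 38 + 2 = 111

ped_sum=396, systolic_sum=416, er_sum=111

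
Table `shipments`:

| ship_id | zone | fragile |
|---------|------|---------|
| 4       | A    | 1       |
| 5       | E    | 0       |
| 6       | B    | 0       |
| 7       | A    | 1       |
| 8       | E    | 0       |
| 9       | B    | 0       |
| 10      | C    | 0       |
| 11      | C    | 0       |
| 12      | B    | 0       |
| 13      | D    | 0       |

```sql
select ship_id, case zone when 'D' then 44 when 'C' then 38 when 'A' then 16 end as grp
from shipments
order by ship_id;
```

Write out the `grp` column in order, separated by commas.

ship_id=4: zone='A' → 16
ship_id=5: (no match → NULL) → NULL
ship_id=6: (no match → NULL) → NULL
ship_id=7: zone='A' → 16
ship_id=8: (no match → NULL) → NULL
ship_id=9: (no match → NULL) → NULL
ship_id=10: zone='C' → 38
ship_id=11: zone='C' → 38
ship_id=12: (no match → NULL) → NULL
ship_id=13: zone='D' → 44

16, NULL, NULL, 16, NULL, NULL, 38, 38, NULL, 44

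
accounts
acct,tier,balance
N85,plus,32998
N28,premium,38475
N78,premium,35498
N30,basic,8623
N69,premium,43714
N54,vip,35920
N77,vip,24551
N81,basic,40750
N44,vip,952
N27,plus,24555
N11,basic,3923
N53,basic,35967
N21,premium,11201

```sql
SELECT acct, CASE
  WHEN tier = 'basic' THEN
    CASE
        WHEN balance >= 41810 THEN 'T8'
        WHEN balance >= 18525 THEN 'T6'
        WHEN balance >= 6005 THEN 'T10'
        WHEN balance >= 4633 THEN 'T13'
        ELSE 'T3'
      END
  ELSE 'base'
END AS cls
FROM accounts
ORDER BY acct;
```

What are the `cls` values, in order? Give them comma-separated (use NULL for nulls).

acct=N11: tier='basic' → inner[ELSE] → T3
acct=N21: tier='premium' → outer ELSE → base
acct=N27: tier='plus' → outer ELSE → base
acct=N28: tier='premium' → outer ELSE → base
acct=N30: tier='basic' → inner[balance >= 6005] → T10
acct=N44: tier='vip' → outer ELSE → base
acct=N53: tier='basic' → inner[balance >= 18525] → T6
acct=N54: tier='vip' → outer ELSE → base
acct=N69: tier='premium' → outer ELSE → base
acct=N77: tier='vip' → outer ELSE → base
acct=N78: tier='premium' → outer ELSE → base
acct=N81: tier='basic' → inner[balance >= 18525] → T6
acct=N85: tier='plus' → outer ELSE → base

T3, base, base, base, T10, base, T6, base, base, base, base, T6, base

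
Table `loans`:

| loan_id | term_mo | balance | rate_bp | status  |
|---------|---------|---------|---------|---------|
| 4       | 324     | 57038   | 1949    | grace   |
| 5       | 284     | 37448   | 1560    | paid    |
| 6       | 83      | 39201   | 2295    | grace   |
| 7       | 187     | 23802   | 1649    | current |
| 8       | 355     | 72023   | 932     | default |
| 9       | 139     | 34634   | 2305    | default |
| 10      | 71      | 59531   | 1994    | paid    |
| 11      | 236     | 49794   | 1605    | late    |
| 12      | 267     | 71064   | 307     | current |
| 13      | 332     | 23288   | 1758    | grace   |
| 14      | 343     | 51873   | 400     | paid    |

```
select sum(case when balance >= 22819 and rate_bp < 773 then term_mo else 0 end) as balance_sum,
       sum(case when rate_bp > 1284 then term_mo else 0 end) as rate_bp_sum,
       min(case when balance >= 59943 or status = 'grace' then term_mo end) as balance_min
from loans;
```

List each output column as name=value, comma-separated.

balance_sum=610, rate_bp_sum=1656, balance_min=83

[balance_sum: balance >= 22819 and rate_bp < 773]
loan_id=4: ✗
loan_id=5: ✗
loan_id=6: ✗
loan_id=7: ✗
loan_id=8: ✗
loan_id=9: ✗
loan_id=10: ✗
loan_id=11: ✗
loan_id=12: ✓ → 267
loan_id=13: ✗
loan_id=14: ✓ → 343
balance_sum = 267 + 343 = 610
—
[rate_bp_sum: rate_bp > 1284]
loan_id=4: ✓ → 324
loan_id=5: ✓ → 284
loan_id=6: ✓ → 83
loan_id=7: ✓ → 187
loan_id=8: ✗
loan_id=9: ✓ → 139
loan_id=10: ✓ → 71
loan_id=11: ✓ → 236
loan_id=12: ✗
loan_id=13: ✓ → 332
loan_id=14: ✗
rate_bp_sum = 324 + 284 + 83 + 187 + 139 + 71 + 236 + 332 = 1656
—
[balance_min: balance >= 59943 or status = 'grace']
loan_id=4: ✓ → 324
loan_id=5: ✗
loan_id=6: ✓ → 83
loan_id=7: ✗
loan_id=8: ✓ → 355
loan_id=9: ✗
loan_id=10: ✗
loan_id=11: ✗
loan_id=12: ✓ → 267
loan_id=13: ✓ → 332
loan_id=14: ✗
balance_min = MIN(324, 83, 355, 267, 332) = 83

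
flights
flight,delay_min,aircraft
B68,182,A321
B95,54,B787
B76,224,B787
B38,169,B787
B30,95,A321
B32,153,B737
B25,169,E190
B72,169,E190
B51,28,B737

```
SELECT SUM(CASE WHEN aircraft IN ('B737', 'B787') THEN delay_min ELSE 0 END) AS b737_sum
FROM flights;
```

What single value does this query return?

628

flight=B68: ✗
flight=B95: ✓ → 54
flight=B76: ✓ → 224
flight=B38: ✓ → 169
flight=B30: ✗
flight=B32: ✓ → 153
flight=B25: ✗
flight=B72: ✗
flight=B51: ✓ → 28
b737_sum = 54 + 224 + 169 + 153 + 28 = 628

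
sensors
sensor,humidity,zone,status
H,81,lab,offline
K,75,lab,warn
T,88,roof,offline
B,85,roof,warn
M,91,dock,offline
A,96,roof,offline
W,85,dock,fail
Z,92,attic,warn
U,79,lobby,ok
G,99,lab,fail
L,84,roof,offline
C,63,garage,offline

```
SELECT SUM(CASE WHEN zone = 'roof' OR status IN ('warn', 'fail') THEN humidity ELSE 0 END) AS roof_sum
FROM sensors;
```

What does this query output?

sensor=H: ✗
sensor=K: ✓ → 75
sensor=T: ✓ → 88
sensor=B: ✓ → 85
sensor=M: ✗
sensor=A: ✓ → 96
sensor=W: ✓ → 85
sensor=Z: ✓ → 92
sensor=U: ✗
sensor=G: ✓ → 99
sensor=L: ✓ → 84
sensor=C: ✗
roof_sum = 75 + 88 + 85 + 96 + 85 + 92 + 99 + 84 = 704

704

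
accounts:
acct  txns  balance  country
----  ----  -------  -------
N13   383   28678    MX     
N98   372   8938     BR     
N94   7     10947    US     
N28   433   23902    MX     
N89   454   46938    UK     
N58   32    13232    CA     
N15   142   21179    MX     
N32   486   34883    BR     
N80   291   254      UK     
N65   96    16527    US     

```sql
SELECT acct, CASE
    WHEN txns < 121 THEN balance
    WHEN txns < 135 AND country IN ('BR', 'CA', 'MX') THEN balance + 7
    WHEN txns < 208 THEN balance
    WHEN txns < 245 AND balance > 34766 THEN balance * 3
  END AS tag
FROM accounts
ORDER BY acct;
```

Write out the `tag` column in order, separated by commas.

NULL, 21179, NULL, NULL, 13232, 16527, NULL, NULL, 10947, NULL

acct=N13: (no match → NULL) → NULL
acct=N15: txns < 208 → 21179
acct=N28: (no match → NULL) → NULL
acct=N32: (no match → NULL) → NULL
acct=N58: txns < 121 → 13232
acct=N65: txns < 121 → 16527
acct=N80: (no match → NULL) → NULL
acct=N89: (no match → NULL) → NULL
acct=N94: txns < 121 → 10947
acct=N98: (no match → NULL) → NULL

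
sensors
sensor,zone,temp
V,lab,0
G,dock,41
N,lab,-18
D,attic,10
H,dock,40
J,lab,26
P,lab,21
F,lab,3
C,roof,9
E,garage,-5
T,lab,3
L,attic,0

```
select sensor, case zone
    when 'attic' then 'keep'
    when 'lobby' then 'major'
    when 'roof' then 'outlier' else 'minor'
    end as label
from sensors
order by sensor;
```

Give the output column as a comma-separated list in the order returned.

outlier, keep, minor, minor, minor, minor, minor, keep, minor, minor, minor, minor

sensor=C: zone='roof' → outlier
sensor=D: zone='attic' → keep
sensor=E: ELSE → minor
sensor=F: ELSE → minor
sensor=G: ELSE → minor
sensor=H: ELSE → minor
sensor=J: ELSE → minor
sensor=L: zone='attic' → keep
sensor=N: ELSE → minor
sensor=P: ELSE → minor
sensor=T: ELSE → minor
sensor=V: ELSE → minor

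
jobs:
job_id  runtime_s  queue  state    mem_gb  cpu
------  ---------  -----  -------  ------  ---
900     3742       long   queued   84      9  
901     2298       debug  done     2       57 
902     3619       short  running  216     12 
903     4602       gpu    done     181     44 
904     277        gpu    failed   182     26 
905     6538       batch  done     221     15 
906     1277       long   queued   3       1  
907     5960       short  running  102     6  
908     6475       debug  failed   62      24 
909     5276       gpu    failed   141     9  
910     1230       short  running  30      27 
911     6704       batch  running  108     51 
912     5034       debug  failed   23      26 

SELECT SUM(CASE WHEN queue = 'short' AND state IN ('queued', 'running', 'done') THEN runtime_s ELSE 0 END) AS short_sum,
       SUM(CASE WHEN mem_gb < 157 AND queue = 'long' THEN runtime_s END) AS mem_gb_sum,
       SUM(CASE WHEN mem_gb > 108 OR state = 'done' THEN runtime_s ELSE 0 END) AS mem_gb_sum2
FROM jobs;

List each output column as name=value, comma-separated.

short_sum=10809, mem_gb_sum=5019, mem_gb_sum2=22610

[short_sum: queue = 'short' AND state IN ('queued', 'running', 'done')]
job_id=900: ✗
job_id=901: ✗
job_id=902: ✓ → 3619
job_id=903: ✗
job_id=904: ✗
job_id=905: ✗
job_id=906: ✗
job_id=907: ✓ → 5960
job_id=908: ✗
job_id=909: ✗
job_id=910: ✓ → 1230
job_id=911: ✗
job_id=912: ✗
short_sum = 3619 + 5960 + 1230 = 10809
—
[mem_gb_sum: mem_gb < 157 AND queue = 'long']
job_id=900: ✓ → 3742
job_id=901: ✗
job_id=902: ✗
job_id=903: ✗
job_id=904: ✗
job_id=905: ✗
job_id=906: ✓ → 1277
job_id=907: ✗
job_id=908: ✗
job_id=909: ✗
job_id=910: ✗
job_id=911: ✗
job_id=912: ✗
mem_gb_sum = 3742 + 1277 = 5019
—
[mem_gb_sum2: mem_gb > 108 OR state = 'done']
job_id=900: ✗
job_id=901: ✓ → 2298
job_id=902: ✓ → 3619
job_id=903: ✓ → 4602
job_id=904: ✓ → 277
job_id=905: ✓ → 6538
job_id=906: ✗
job_id=907: ✗
job_id=908: ✗
job_id=909: ✓ → 5276
job_id=910: ✗
job_id=911: ✗
job_id=912: ✗
mem_gb_sum2 = 2298 + 3619 + 4602 + 277 + 6538 + 5276 = 22610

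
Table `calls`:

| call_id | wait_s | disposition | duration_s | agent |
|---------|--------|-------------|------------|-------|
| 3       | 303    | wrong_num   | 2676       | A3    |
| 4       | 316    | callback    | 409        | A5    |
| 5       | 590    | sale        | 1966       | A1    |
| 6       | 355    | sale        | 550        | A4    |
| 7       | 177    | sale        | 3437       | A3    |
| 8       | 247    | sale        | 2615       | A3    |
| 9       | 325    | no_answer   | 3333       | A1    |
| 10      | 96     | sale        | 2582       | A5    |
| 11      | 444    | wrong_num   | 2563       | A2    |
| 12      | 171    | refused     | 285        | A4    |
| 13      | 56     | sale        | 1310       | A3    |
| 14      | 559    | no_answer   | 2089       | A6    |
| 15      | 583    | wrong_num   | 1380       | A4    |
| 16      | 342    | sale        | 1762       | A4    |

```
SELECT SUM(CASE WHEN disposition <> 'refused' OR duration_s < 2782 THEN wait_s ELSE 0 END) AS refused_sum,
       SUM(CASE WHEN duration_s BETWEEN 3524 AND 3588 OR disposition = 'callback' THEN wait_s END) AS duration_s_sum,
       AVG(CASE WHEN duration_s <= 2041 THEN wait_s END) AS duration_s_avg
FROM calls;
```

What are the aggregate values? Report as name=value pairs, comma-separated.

refused_sum=4564, duration_s_sum=316, duration_s_avg=344.7142857143

[refused_sum: disposition <> 'refused' OR duration_s < 2782]
call_id=3: ✓ → 303
call_id=4: ✓ → 316
call_id=5: ✓ → 590
call_id=6: ✓ → 355
call_id=7: ✓ → 177
call_id=8: ✓ → 247
call_id=9: ✓ → 325
call_id=10: ✓ → 96
call_id=11: ✓ → 444
call_id=12: ✓ → 171
call_id=13: ✓ → 56
call_id=14: ✓ → 559
call_id=15: ✓ → 583
call_id=16: ✓ → 342
refused_sum = 303 + 316 + 590 + 355 + 177 + 247 + 325 + 96 + 444 + 171 + 56 + 559 + 583 + 342 = 4564
—
[duration_s_sum: duration_s BETWEEN 3524 AND 3588 OR disposition = 'callback']
call_id=3: ✗
call_id=4: ✓ → 316
call_id=5: ✗
call_id=6: ✗
call_id=7: ✗
call_id=8: ✗
call_id=9: ✗
call_id=10: ✗
call_id=11: ✗
call_id=12: ✗
call_id=13: ✗
call_id=14: ✗
call_id=15: ✗
call_id=16: ✗
duration_s_sum = 316
—
[duration_s_avg: duration_s <= 2041]
call_id=3: ✗
call_id=4: ✓ → 316
call_id=5: ✓ → 590
call_id=6: ✓ → 355
call_id=7: ✗
call_id=8: ✗
call_id=9: ✗
call_id=10: ✗
call_id=11: ✗
call_id=12: ✓ → 171
call_id=13: ✓ → 56
call_id=14: ✗
call_id=15: ✓ → 583
call_id=16: ✓ → 342
duration_s_avg = (316 + 590 + 355 + 171 + 56 + 583 + 342) / 7 = 344.7142857143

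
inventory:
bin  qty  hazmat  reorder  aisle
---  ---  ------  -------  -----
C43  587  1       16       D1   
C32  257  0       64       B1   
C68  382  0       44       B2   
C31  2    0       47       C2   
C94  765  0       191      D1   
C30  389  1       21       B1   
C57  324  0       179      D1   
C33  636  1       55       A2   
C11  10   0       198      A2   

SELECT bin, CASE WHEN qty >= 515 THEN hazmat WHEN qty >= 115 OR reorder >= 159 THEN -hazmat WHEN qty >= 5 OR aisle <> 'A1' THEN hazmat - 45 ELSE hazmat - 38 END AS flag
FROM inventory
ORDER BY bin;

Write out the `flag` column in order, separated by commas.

0, -1, -45, 0, 1, 1, 0, 0, 0

bin=C11: qty >= 115 OR reorder >= 159 → 0
bin=C30: qty >= 115 OR reorder >= 159 → -1
bin=C31: qty >= 5 OR aisle <> 'A1' → -45
bin=C32: qty >= 115 OR reorder >= 159 → 0
bin=C33: qty >= 515 → 1
bin=C43: qty >= 515 → 1
bin=C57: qty >= 115 OR reorder >= 159 → 0
bin=C68: qty >= 115 OR reorder >= 159 → 0
bin=C94: qty >= 515 → 0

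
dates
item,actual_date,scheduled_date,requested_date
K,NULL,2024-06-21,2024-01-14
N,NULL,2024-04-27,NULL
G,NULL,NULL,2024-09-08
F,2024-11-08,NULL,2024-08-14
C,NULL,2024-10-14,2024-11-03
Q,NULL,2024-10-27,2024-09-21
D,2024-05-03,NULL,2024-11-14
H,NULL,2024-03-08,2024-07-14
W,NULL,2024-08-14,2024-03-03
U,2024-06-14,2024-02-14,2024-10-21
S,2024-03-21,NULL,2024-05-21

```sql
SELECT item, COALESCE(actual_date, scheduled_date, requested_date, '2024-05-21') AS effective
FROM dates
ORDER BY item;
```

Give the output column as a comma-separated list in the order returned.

item=C: actual_date=NULL, scheduled_date=2024-10-14 → 2024-10-14
item=D: actual_date=2024-05-03 → 2024-05-03
item=F: actual_date=2024-11-08 → 2024-11-08
item=G: actual_date=NULL, scheduled_date=NULL, requested_date=2024-09-08 → 2024-09-08
item=H: actual_date=NULL, scheduled_date=2024-03-08 → 2024-03-08
item=K: actual_date=NULL, scheduled_date=2024-06-21 → 2024-06-21
item=N: actual_date=NULL, scheduled_date=2024-04-27 → 2024-04-27
item=Q: actual_date=NULL, scheduled_date=2024-10-27 → 2024-10-27
item=S: actual_date=2024-03-21 → 2024-03-21
item=U: actual_date=2024-06-14 → 2024-06-14
item=W: actual_date=NULL, scheduled_date=2024-08-14 → 2024-08-14

2024-10-14, 2024-05-03, 2024-11-08, 2024-09-08, 2024-03-08, 2024-06-21, 2024-04-27, 2024-10-27, 2024-03-21, 2024-06-14, 2024-08-14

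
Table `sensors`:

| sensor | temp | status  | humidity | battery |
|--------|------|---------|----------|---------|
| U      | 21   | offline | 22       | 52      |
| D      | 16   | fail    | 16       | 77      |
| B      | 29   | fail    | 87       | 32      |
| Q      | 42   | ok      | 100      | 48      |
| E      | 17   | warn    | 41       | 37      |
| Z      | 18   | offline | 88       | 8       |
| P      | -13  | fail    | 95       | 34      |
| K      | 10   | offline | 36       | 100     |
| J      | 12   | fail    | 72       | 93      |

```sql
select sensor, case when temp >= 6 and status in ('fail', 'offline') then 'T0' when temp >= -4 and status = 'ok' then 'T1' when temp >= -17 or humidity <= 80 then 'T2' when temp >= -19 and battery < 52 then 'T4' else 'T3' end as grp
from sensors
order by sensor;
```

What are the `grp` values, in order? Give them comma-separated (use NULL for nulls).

T0, T0, T2, T0, T0, T2, T1, T0, T0

sensor=B: temp >= 6 and status in ('fail', 'offline') → T0
sensor=D: temp >= 6 and status in ('fail', 'offline') → T0
sensor=E: temp >= -17 or humidity <= 80 → T2
sensor=J: temp >= 6 and status in ('fail', 'offline') → T0
sensor=K: temp >= 6 and status in ('fail', 'offline') → T0
sensor=P: temp >= -17 or humidity <= 80 → T2
sensor=Q: temp >= -4 and status = 'ok' → T1
sensor=U: temp >= 6 and status in ('fail', 'offline') → T0
sensor=Z: temp >= 6 and status in ('fail', 'offline') → T0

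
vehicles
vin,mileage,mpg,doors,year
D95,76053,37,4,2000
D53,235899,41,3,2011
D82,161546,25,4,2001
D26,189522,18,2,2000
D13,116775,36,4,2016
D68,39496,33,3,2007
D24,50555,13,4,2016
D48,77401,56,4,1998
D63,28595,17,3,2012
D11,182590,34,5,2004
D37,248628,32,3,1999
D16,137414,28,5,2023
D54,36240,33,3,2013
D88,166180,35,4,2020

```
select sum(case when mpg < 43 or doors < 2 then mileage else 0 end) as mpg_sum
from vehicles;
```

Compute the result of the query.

vin=D95: ✓ → 76053
vin=D53: ✓ → 235899
vin=D82: ✓ → 161546
vin=D26: ✓ → 189522
vin=D13: ✓ → 116775
vin=D68: ✓ → 39496
vin=D24: ✓ → 50555
vin=D48: ✗
vin=D63: ✓ → 28595
vin=D11: ✓ → 182590
vin=D37: ✓ → 248628
vin=D16: ✓ → 137414
vin=D54: ✓ → 36240
vin=D88: ✓ → 166180
mpg_sum = 76053 + 235899 + 161546 + 189522 + 116775 + 39496 + 50555 + 28595 + 182590 + 248628 + 137414 + 36240 + 166180 = 1669493

1669493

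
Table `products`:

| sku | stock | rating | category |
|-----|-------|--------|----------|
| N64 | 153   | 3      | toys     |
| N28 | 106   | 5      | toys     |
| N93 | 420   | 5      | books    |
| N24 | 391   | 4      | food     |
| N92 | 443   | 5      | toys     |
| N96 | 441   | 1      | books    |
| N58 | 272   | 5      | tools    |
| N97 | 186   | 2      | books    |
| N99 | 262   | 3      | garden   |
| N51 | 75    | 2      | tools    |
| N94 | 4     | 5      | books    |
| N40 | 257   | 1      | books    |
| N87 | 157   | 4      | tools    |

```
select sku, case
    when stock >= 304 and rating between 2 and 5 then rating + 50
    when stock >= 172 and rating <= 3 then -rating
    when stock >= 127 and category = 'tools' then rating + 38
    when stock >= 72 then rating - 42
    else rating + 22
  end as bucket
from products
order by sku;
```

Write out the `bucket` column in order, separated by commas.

54, -37, -1, -40, 43, -39, 42, 55, 55, 27, -1, -2, -3

sku=N24: stock >= 304 and rating between 2 and 5 → 54
sku=N28: stock >= 72 → -37
sku=N40: stock >= 172 and rating <= 3 → -1
sku=N51: stock >= 72 → -40
sku=N58: stock >= 127 and category = 'tools' → 43
sku=N64: stock >= 72 → -39
sku=N87: stock >= 127 and category = 'tools' → 42
sku=N92: stock >= 304 and rating between 2 and 5 → 55
sku=N93: stock >= 304 and rating between 2 and 5 → 55
sku=N94: ELSE → 27
sku=N96: stock >= 172 and rating <= 3 → -1
sku=N97: stock >= 172 and rating <= 3 → -2
sku=N99: stock >= 172 and rating <= 3 → -3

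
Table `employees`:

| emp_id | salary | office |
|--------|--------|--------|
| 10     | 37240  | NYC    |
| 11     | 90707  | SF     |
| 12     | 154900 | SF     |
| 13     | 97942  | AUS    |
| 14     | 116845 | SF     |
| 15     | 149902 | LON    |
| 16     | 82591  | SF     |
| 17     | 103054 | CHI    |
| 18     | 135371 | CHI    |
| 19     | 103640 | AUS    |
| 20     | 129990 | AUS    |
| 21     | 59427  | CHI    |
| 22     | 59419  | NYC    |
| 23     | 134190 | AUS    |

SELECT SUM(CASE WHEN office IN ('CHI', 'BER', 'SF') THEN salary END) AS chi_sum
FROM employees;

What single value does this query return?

742895

emp_id=10: ✗
emp_id=11: ✓ → 90707
emp_id=12: ✓ → 154900
emp_id=13: ✗
emp_id=14: ✓ → 116845
emp_id=15: ✗
emp_id=16: ✓ → 82591
emp_id=17: ✓ → 103054
emp_id=18: ✓ → 135371
emp_id=19: ✗
emp_id=20: ✗
emp_id=21: ✓ → 59427
emp_id=22: ✗
emp_id=23: ✗
chi_sum = 90707 + 154900 + 116845 + 82591 + 103054 + 135371 + 59427 = 742895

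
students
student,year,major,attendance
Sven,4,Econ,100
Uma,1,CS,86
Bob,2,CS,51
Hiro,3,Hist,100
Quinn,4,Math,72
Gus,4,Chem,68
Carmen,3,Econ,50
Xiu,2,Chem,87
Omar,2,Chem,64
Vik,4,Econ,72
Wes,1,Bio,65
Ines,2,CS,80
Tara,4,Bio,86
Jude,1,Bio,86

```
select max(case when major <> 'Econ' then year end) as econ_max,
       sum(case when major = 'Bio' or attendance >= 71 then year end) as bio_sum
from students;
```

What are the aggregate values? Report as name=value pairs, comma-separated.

econ_max=4, bio_sum=26

[econ_max: major <> 'Econ']
student=Sven: ✗
student=Uma: ✓ → 1
student=Bob: ✓ → 2
student=Hiro: ✓ → 3
student=Quinn: ✓ → 4
student=Gus: ✓ → 4
student=Carmen: ✗
student=Xiu: ✓ → 2
student=Omar: ✓ → 2
student=Vik: ✗
student=Wes: ✓ → 1
student=Ines: ✓ → 2
student=Tara: ✓ → 4
student=Jude: ✓ → 1
econ_max = MAX(1, 2, 3, 4, 4, 2, 2, 1, 2, 4, 1) = 4
—
[bio_sum: major = 'Bio' or attendance >= 71]
student=Sven: ✓ → 4
student=Uma: ✓ → 1
student=Bob: ✗
student=Hiro: ✓ → 3
student=Quinn: ✓ → 4
student=Gus: ✗
student=Carmen: ✗
student=Xiu: ✓ → 2
student=Omar: ✗
student=Vik: ✓ → 4
student=Wes: ✓ → 1
student=Ines: ✓ → 2
student=Tara: ✓ → 4
student=Jude: ✓ → 1
bio_sum = 4 + 1 + 3 + 4 + 2 + 4 + 1 + 2 + 4 + 1 = 26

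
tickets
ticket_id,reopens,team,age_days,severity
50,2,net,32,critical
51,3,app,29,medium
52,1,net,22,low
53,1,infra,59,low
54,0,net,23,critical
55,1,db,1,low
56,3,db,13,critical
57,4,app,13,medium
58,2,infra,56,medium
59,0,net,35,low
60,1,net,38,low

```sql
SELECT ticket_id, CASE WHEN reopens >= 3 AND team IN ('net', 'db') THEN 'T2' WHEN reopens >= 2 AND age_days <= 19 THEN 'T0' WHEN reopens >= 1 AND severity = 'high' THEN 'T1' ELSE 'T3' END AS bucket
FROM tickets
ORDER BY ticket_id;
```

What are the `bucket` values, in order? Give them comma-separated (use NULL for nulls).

ticket_id=50: ELSE → T3
ticket_id=51: ELSE → T3
ticket_id=52: ELSE → T3
ticket_id=53: ELSE → T3
ticket_id=54: ELSE → T3
ticket_id=55: ELSE → T3
ticket_id=56: reopens >= 3 AND team IN ('net', 'db') → T2
ticket_id=57: reopens >= 2 AND age_days <= 19 → T0
ticket_id=58: ELSE → T3
ticket_id=59: ELSE → T3
ticket_id=60: ELSE → T3

T3, T3, T3, T3, T3, T3, T2, T0, T3, T3, T3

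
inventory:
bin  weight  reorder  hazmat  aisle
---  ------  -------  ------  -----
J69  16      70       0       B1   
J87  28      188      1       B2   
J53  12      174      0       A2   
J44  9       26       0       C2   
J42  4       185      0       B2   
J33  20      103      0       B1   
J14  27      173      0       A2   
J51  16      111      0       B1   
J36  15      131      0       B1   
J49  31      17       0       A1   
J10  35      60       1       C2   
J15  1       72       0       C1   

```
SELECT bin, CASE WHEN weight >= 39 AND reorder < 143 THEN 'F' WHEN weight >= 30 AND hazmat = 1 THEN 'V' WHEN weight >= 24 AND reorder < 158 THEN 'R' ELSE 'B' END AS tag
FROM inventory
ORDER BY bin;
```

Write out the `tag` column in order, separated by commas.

V, B, B, B, B, B, B, R, B, B, B, B

bin=J10: weight >= 30 AND hazmat = 1 → V
bin=J14: ELSE → B
bin=J15: ELSE → B
bin=J33: ELSE → B
bin=J36: ELSE → B
bin=J42: ELSE → B
bin=J44: ELSE → B
bin=J49: weight >= 24 AND reorder < 158 → R
bin=J51: ELSE → B
bin=J53: ELSE → B
bin=J69: ELSE → B
bin=J87: ELSE → B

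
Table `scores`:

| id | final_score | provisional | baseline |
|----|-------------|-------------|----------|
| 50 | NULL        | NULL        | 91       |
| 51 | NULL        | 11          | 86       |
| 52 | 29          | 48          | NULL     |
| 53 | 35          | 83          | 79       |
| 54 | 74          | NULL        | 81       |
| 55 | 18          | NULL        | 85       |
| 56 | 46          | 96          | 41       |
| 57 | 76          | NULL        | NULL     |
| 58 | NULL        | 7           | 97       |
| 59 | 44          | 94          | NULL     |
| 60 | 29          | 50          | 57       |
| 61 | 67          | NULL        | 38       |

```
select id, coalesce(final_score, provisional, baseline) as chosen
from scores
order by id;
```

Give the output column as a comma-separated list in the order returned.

91, 11, 29, 35, 74, 18, 46, 76, 7, 44, 29, 67

id=50: final_score=NULL, provisional=NULL, baseline=91 → 91
id=51: final_score=NULL, provisional=11 → 11
id=52: final_score=29 → 29
id=53: final_score=35 → 35
id=54: final_score=74 → 74
id=55: final_score=18 → 18
id=56: final_score=46 → 46
id=57: final_score=76 → 76
id=58: final_score=NULL, provisional=7 → 7
id=59: final_score=44 → 44
id=60: final_score=29 → 29
id=61: final_score=67 → 67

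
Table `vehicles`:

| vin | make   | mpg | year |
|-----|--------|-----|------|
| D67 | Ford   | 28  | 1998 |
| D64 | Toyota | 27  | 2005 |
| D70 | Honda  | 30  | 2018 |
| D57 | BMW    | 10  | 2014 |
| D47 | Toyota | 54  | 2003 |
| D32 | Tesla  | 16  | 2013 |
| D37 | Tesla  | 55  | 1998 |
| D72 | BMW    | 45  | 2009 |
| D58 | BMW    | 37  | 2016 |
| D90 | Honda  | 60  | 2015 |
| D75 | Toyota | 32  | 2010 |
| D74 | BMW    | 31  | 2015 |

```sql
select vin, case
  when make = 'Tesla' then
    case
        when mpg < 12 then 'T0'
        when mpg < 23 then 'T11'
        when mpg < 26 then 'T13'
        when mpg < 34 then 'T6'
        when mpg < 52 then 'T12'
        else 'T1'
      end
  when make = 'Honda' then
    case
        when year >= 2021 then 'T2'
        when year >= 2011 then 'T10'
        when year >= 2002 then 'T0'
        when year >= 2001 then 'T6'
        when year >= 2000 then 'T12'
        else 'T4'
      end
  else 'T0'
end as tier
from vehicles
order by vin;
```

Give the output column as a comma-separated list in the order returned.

vin=D32: make='Tesla' → inner[mpg < 23] → T11
vin=D37: make='Tesla' → inner[ELSE] → T1
vin=D47: make='Toyota' → outer ELSE → T0
vin=D57: make='BMW' → outer ELSE → T0
vin=D58: make='BMW' → outer ELSE → T0
vin=D64: make='Toyota' → outer ELSE → T0
vin=D67: make='Ford' → outer ELSE → T0
vin=D70: make='Honda' → inner[year >= 2011] → T10
vin=D72: make='BMW' → outer ELSE → T0
vin=D74: make='BMW' → outer ELSE → T0
vin=D75: make='Toyota' → outer ELSE → T0
vin=D90: make='Honda' → inner[year >= 2011] → T10

T11, T1, T0, T0, T0, T0, T0, T10, T0, T0, T0, T10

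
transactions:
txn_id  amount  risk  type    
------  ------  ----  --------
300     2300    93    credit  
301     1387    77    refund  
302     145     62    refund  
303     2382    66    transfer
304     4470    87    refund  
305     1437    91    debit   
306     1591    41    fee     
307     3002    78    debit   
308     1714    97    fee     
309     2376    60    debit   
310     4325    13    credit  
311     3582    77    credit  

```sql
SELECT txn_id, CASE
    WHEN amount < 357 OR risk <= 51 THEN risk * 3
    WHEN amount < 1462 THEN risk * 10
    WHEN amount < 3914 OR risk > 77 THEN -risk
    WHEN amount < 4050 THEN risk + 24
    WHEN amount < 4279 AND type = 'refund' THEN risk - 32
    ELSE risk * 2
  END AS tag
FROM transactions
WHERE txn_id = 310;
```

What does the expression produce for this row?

txn_id = 310: amount=4325, risk=13, type=credit.
amount < 357 OR risk <= 51 → true → 39

39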